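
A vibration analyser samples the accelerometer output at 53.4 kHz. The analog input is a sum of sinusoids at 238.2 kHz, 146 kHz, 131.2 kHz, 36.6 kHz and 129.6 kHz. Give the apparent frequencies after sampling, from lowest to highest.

14.2 kHz, 16.8 kHz, 22.8 kHz, 24.4 kHz, 24.6 kHz

fs/2 = 26.7 kHz.
238.2 kHz mod fs = 24.6 kHz.
24.6 kHz ≤ fs/2 = 26.7 kHz, appears at 24.6 kHz.
146 kHz mod fs = 39.2 kHz.
39.2 kHz > fs/2 = 26.7 kHz, folds to fs − 39.2 kHz = 14.2 kHz.
131.2 kHz mod fs = 24.4 kHz.
24.4 kHz ≤ fs/2 = 26.7 kHz, appears at 24.4 kHz.
36.6 kHz > fs/2 = 26.7 kHz, folds to fs − 36.6 kHz = 16.8 kHz.
129.6 kHz mod fs = 22.8 kHz.
22.8 kHz ≤ fs/2 = 26.7 kHz, appears at 22.8 kHz.
Distinct values: {14.2 kHz, 16.8 kHz, 22.8 kHz, 24.4 kHz, 24.6 kHz}.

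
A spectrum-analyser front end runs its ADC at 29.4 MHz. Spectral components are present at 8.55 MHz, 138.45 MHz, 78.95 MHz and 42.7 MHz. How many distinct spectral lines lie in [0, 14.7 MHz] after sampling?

3

fs/2 = 14.7 MHz.
8.55 MHz ≤ fs/2 = 14.7 MHz, passes unchanged.
138.45 MHz mod fs = 20.85 MHz.
20.85 MHz > fs/2 = 14.7 MHz, folds to fs − 20.85 MHz = 8.55 MHz.
78.95 MHz mod fs = 20.15 MHz.
20.15 MHz > fs/2 = 14.7 MHz, folds to fs − 20.15 MHz = 9.25 MHz.
42.7 MHz mod fs = 13.3 MHz.
13.3 MHz ≤ fs/2 = 14.7 MHz, appears at 13.3 MHz.
Distinct values: {8.55 MHz, 9.25 MHz, 13.3 MHz} → 3.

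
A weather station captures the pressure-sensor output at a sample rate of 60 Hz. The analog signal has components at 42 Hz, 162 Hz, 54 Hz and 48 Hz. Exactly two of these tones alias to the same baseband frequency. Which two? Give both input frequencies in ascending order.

42 Hz, 162 Hz

fs/2 = 30 Hz.
42 Hz > fs/2 = 30 Hz, folds to fs − 42 Hz = 18 Hz.
162 Hz mod fs = 42 Hz.
42 Hz > fs/2 = 30 Hz, folds to fs − 42 Hz = 18 Hz.
54 Hz > fs/2 = 30 Hz, folds to fs − 54 Hz = 6 Hz.
48 Hz > fs/2 = 30 Hz, folds to fs − 48 Hz = 12 Hz.
42 Hz and 162 Hz both map to 18 Hz.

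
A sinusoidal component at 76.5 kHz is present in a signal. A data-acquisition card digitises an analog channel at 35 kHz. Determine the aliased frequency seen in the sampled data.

6.5 kHz

76.5 kHz mod fs = 6.5 kHz.
6.5 kHz ≤ fs/2 = 17.5 kHz, appears at 6.5 kHz.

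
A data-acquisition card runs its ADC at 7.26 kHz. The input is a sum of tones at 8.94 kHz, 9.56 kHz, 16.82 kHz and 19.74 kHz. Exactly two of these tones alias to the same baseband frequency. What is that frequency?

fs/2 = 3.63 kHz.
8.94 kHz mod fs = 1.68 kHz.
1.68 kHz ≤ fs/2 = 3.63 kHz, appears at 1.68 kHz.
9.56 kHz mod fs = 2.3 kHz.
2.3 kHz ≤ fs/2 = 3.63 kHz, appears at 2.3 kHz.
16.82 kHz mod fs = 2.3 kHz.
2.3 kHz ≤ fs/2 = 3.63 kHz, appears at 2.3 kHz.
19.74 kHz mod fs = 5.22 kHz.
5.22 kHz > fs/2 = 3.63 kHz, folds to fs − 5.22 kHz = 2.04 kHz.
9.56 kHz and 16.82 kHz both map to 2.3 kHz.

2.3 kHz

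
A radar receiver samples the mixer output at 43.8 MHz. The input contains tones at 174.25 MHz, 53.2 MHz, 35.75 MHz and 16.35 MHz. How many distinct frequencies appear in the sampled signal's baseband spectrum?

4

fs/2 = 21.9 MHz.
174.25 MHz mod fs = 42.85 MHz.
42.85 MHz > fs/2 = 21.9 MHz, folds to fs − 42.85 MHz = 0.95 MHz.
53.2 MHz mod fs = 9.4 MHz.
9.4 MHz ≤ fs/2 = 21.9 MHz, appears at 9.4 MHz.
35.75 MHz > fs/2 = 21.9 MHz, folds to fs − 35.75 MHz = 8.05 MHz.
16.35 MHz ≤ fs/2 = 21.9 MHz, passes unchanged.
Distinct values: {0.95 MHz, 8.05 MHz, 9.4 MHz, 16.35 MHz} → 4.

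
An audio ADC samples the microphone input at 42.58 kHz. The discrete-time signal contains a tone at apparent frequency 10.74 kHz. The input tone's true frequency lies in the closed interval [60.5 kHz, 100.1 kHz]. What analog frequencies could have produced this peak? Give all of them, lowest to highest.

Frequencies that alias to 10.74 kHz are k·fs ± 10.74 kHz for integer k ≥ 0.
k=0: 10.74 kHz.
k=1: 31.84 kHz, 53.32 kHz.
k=2: 74.42 kHz, 95.9 kHz.
k=3: 117 kHz, 138.48 kHz.
Within [60.5 kHz, 100.1 kHz]: 74.42 kHz, 95.9 kHz.

74.42 kHz, 95.9 kHz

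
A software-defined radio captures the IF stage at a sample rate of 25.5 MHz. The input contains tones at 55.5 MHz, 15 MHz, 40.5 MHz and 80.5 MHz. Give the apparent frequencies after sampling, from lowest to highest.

4 MHz, 4.5 MHz, 10.5 MHz

fs/2 = 12.75 MHz.
55.5 MHz mod fs = 4.5 MHz.
4.5 MHz ≤ fs/2 = 12.75 MHz, appears at 4.5 MHz.
15 MHz > fs/2 = 12.75 MHz, folds to fs − 15 MHz = 10.5 MHz.
40.5 MHz mod fs = 15 MHz.
15 MHz > fs/2 = 12.75 MHz, folds to fs − 15 MHz = 10.5 MHz.
80.5 MHz mod fs = 4 MHz.
4 MHz ≤ fs/2 = 12.75 MHz, appears at 4 MHz.
Distinct values: {4 MHz, 4.5 MHz, 10.5 MHz}.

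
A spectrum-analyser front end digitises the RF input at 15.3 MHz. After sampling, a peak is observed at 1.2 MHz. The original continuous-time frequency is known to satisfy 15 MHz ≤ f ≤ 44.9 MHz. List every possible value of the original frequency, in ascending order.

16.5 MHz, 29.4 MHz, 31.8 MHz, 44.7 MHz

Frequencies that alias to 1.2 MHz are k·fs ± 1.2 MHz for integer k ≥ 0.
k=0: 1.2 MHz.
k=1: 14.1 MHz, 16.5 MHz.
k=2: 29.4 MHz, 31.8 MHz.
k=3: 44.7 MHz, 47.1 MHz.
k=4: 60 MHz, 62.4 MHz.
Within [15 MHz, 44.9 MHz]: 16.5 MHz, 29.4 MHz, 31.8 MHz, 44.7 MHz.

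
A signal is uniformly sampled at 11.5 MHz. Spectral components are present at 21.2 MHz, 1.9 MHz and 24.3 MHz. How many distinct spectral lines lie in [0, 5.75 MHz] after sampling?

fs/2 = 5.75 MHz.
21.2 MHz mod fs = 9.7 MHz.
9.7 MHz > fs/2 = 5.75 MHz, folds to fs − 9.7 MHz = 1.8 MHz.
1.9 MHz ≤ fs/2 = 5.75 MHz, passes unchanged.
24.3 MHz mod fs = 1.3 MHz.
1.3 MHz ≤ fs/2 = 5.75 MHz, appears at 1.3 MHz.
Distinct values: {1.3 MHz, 1.8 MHz, 1.9 MHz} → 3.

3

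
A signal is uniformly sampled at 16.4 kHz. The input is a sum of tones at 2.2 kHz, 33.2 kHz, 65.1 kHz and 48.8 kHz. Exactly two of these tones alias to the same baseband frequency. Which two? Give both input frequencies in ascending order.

33.2 kHz, 48.8 kHz

fs/2 = 8.2 kHz.
2.2 kHz ≤ fs/2 = 8.2 kHz, passes unchanged.
33.2 kHz mod fs = 0.4 kHz.
0.4 kHz ≤ fs/2 = 8.2 kHz, appears at 0.4 kHz.
65.1 kHz mod fs = 15.9 kHz.
15.9 kHz > fs/2 = 8.2 kHz, folds to fs − 15.9 kHz = 0.5 kHz.
48.8 kHz mod fs = 16 kHz.
16 kHz > fs/2 = 8.2 kHz, folds to fs − 16 kHz = 0.4 kHz.
33.2 kHz and 48.8 kHz both map to 0.4 kHz.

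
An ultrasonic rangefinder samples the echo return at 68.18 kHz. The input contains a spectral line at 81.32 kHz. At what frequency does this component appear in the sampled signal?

81.32 kHz mod fs = 13.14 kHz.
13.14 kHz ≤ fs/2 = 34.09 kHz, appears at 13.14 kHz.

13.14 kHz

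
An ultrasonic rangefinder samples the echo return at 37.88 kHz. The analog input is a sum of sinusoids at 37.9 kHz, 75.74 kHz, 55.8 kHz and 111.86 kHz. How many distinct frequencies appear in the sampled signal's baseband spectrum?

fs/2 = 18.94 kHz.
37.9 kHz mod fs = 0.02 kHz.
0.02 kHz ≤ fs/2 = 18.94 kHz, appears at 0.02 kHz.
75.74 kHz mod fs = 37.86 kHz.
37.86 kHz > fs/2 = 18.94 kHz, folds to fs − 37.86 kHz = 0.02 kHz.
55.8 kHz mod fs = 17.92 kHz.
17.92 kHz ≤ fs/2 = 18.94 kHz, appears at 17.92 kHz.
111.86 kHz mod fs = 36.1 kHz.
36.1 kHz > fs/2 = 18.94 kHz, folds to fs − 36.1 kHz = 1.78 kHz.
Distinct values: {0.02 kHz, 1.78 kHz, 17.92 kHz} → 3.

3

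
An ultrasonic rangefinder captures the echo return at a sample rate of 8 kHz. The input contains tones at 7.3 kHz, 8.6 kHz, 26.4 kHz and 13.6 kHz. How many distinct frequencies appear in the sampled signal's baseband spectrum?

fs/2 = 4 kHz.
7.3 kHz > fs/2 = 4 kHz, folds to fs − 7.3 kHz = 0.7 kHz.
8.6 kHz mod fs = 0.6 kHz.
0.6 kHz ≤ fs/2 = 4 kHz, appears at 0.6 kHz.
26.4 kHz mod fs = 2.4 kHz.
2.4 kHz ≤ fs/2 = 4 kHz, appears at 2.4 kHz.
13.6 kHz mod fs = 5.6 kHz.
5.6 kHz > fs/2 = 4 kHz, folds to fs − 5.6 kHz = 2.4 kHz.
Distinct values: {0.6 kHz, 0.7 kHz, 2.4 kHz} → 3.

3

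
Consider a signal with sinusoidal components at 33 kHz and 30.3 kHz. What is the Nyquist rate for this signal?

Highest-frequency component: 33 kHz.
Nyquist rate = 2 × 33 kHz = 66 kHz.

66 kHz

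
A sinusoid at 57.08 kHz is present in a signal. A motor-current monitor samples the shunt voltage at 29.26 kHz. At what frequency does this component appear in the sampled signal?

57.08 kHz mod fs = 27.82 kHz.
27.82 kHz > fs/2 = 14.63 kHz, folds to fs − 27.82 kHz = 1.44 kHz.

1.44 kHz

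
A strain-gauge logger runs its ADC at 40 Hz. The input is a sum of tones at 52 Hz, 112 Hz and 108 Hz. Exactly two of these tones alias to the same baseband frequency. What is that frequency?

fs/2 = 20 Hz.
52 Hz mod fs = 12 Hz.
12 Hz ≤ fs/2 = 20 Hz, appears at 12 Hz.
112 Hz mod fs = 32 Hz.
32 Hz > fs/2 = 20 Hz, folds to fs − 32 Hz = 8 Hz.
108 Hz mod fs = 28 Hz.
28 Hz > fs/2 = 20 Hz, folds to fs − 28 Hz = 12 Hz.
52 Hz and 108 Hz both map to 12 Hz.

12 Hz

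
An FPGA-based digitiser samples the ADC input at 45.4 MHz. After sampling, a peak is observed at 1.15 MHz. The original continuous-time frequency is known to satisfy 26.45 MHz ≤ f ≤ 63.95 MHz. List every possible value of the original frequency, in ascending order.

44.25 MHz, 46.55 MHz

Frequencies that alias to 1.15 MHz are k·fs ± 1.15 MHz for integer k ≥ 0.
k=0: 1.15 MHz.
k=1: 44.25 MHz, 46.55 MHz.
k=2: 89.65 MHz, 91.95 MHz.
Within [26.45 MHz, 63.95 MHz]: 44.25 MHz, 46.55 MHz.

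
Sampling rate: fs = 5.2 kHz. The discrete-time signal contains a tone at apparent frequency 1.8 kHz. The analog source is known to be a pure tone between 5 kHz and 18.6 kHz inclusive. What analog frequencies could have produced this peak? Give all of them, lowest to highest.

7 kHz, 8.6 kHz, 12.2 kHz, 13.8 kHz, 17.4 kHz

Frequencies that alias to 1.8 kHz are k·fs ± 1.8 kHz for integer k ≥ 0.
k=0: 1.8 kHz.
k=1: 3.4 kHz, 7 kHz.
k=2: 8.6 kHz, 12.2 kHz.
k=3: 13.8 kHz, 17.4 kHz.
k=4: 19 kHz, 22.6 kHz.
Within [5 kHz, 18.6 kHz]: 7 kHz, 8.6 kHz, 12.2 kHz, 13.8 kHz, 17.4 kHz.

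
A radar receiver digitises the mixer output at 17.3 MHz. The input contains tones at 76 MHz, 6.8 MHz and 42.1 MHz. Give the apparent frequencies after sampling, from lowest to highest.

fs/2 = 8.65 MHz.
76 MHz mod fs = 6.8 MHz.
6.8 MHz ≤ fs/2 = 8.65 MHz, appears at 6.8 MHz.
6.8 MHz ≤ fs/2 = 8.65 MHz, passes unchanged.
42.1 MHz mod fs = 7.5 MHz.
7.5 MHz ≤ fs/2 = 8.65 MHz, appears at 7.5 MHz.
Distinct values: {6.8 MHz, 7.5 MHz}.

6.8 MHz, 7.5 MHz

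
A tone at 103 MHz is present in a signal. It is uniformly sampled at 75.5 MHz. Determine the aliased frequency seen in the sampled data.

27.5 MHz

103 MHz mod fs = 27.5 MHz.
27.5 MHz ≤ fs/2 = 37.75 MHz, appears at 27.5 MHz.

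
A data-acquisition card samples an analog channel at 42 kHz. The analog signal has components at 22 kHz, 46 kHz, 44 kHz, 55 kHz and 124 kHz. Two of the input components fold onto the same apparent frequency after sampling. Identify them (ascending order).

fs/2 = 21 kHz.
22 kHz > fs/2 = 21 kHz, folds to fs − 22 kHz = 20 kHz.
46 kHz mod fs = 4 kHz.
4 kHz ≤ fs/2 = 21 kHz, appears at 4 kHz.
44 kHz mod fs = 2 kHz.
2 kHz ≤ fs/2 = 21 kHz, appears at 2 kHz.
55 kHz mod fs = 13 kHz.
13 kHz ≤ fs/2 = 21 kHz, appears at 13 kHz.
124 kHz mod fs = 40 kHz.
40 kHz > fs/2 = 21 kHz, folds to fs − 40 kHz = 2 kHz.
44 kHz and 124 kHz both map to 2 kHz.

44 kHz, 124 kHz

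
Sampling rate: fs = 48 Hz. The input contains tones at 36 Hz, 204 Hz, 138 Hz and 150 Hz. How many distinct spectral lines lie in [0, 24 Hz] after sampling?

fs/2 = 24 Hz.
36 Hz > fs/2 = 24 Hz, folds to fs − 36 Hz = 12 Hz.
204 Hz mod fs = 12 Hz.
12 Hz ≤ fs/2 = 24 Hz, appears at 12 Hz.
138 Hz mod fs = 42 Hz.
42 Hz > fs/2 = 24 Hz, folds to fs − 42 Hz = 6 Hz.
150 Hz mod fs = 6 Hz.
6 Hz ≤ fs/2 = 24 Hz, appears at 6 Hz.
Distinct values: {6 Hz, 12 Hz} → 2.

2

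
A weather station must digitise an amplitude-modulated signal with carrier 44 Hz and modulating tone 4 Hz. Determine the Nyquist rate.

AM sidebands sit at fc ± fm = 40 Hz and 48 Hz.
Highest-frequency component: 48 Hz.
Nyquist rate = 2 × 48 Hz = 96 Hz.

96 Hz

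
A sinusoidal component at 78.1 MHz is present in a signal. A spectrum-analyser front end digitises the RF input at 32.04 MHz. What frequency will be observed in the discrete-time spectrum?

14.02 MHz

78.1 MHz mod fs = 14.02 MHz.
14.02 MHz ≤ fs/2 = 16.02 MHz, appears at 14.02 MHz.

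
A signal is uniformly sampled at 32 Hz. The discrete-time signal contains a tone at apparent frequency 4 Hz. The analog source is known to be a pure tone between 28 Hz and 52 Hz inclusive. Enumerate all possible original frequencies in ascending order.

Frequencies that alias to 4 Hz are k·fs ± 4 Hz for integer k ≥ 0.
k=0: 4 Hz.
k=1: 28 Hz, 36 Hz.
k=2: 60 Hz, 68 Hz.
Within [28 Hz, 52 Hz]: 28 Hz, 36 Hz.

28 Hz, 36 Hz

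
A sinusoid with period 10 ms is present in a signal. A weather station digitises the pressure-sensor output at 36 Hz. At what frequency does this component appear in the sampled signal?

8 Hz

T = 10 ms → f = 1/T = 100 Hz.
100 Hz mod fs = 28 Hz.
28 Hz > fs/2 = 18 Hz, folds to fs − 28 Hz = 8 Hz.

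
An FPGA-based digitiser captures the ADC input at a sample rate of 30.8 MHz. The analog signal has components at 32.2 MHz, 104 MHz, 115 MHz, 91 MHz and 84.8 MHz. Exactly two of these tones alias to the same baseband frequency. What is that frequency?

1.4 MHz

fs/2 = 15.4 MHz.
32.2 MHz mod fs = 1.4 MHz.
1.4 MHz ≤ fs/2 = 15.4 MHz, appears at 1.4 MHz.
104 MHz mod fs = 11.6 MHz.
11.6 MHz ≤ fs/2 = 15.4 MHz, appears at 11.6 MHz.
115 MHz mod fs = 22.6 MHz.
22.6 MHz > fs/2 = 15.4 MHz, folds to fs − 22.6 MHz = 8.2 MHz.
91 MHz mod fs = 29.4 MHz.
29.4 MHz > fs/2 = 15.4 MHz, folds to fs − 29.4 MHz = 1.4 MHz.
84.8 MHz mod fs = 23.2 MHz.
23.2 MHz > fs/2 = 15.4 MHz, folds to fs − 23.2 MHz = 7.6 MHz.
32.2 MHz and 91 MHz both map to 1.4 MHz.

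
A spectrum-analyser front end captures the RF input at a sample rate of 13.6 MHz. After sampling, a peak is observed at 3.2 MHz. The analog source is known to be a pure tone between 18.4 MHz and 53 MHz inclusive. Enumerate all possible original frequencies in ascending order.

24 MHz, 30.4 MHz, 37.6 MHz, 44 MHz, 51.2 MHz

Frequencies that alias to 3.2 MHz are k·fs ± 3.2 MHz for integer k ≥ 0.
k=0: 3.2 MHz.
k=1: 10.4 MHz, 16.8 MHz.
k=2: 24 MHz, 30.4 MHz.
k=3: 37.6 MHz, 44 MHz.
k=4: 51.2 MHz, 57.6 MHz.
k=5: 64.8 MHz, 71.2 MHz.
Within [18.4 MHz, 53 MHz]: 24 MHz, 30.4 MHz, 37.6 MHz, 44 MHz, 51.2 MHz.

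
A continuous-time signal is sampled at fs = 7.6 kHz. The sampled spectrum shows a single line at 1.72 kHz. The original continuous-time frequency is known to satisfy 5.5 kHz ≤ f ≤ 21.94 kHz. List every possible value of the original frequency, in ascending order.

Frequencies that alias to 1.72 kHz are k·fs ± 1.72 kHz for integer k ≥ 0.
k=0: 1.72 kHz.
k=1: 5.88 kHz, 9.32 kHz.
k=2: 13.48 kHz, 16.92 kHz.
k=3: 21.08 kHz, 24.52 kHz.
k=4: 28.68 kHz, 32.12 kHz.
Within [5.5 kHz, 21.94 kHz]: 5.88 kHz, 9.32 kHz, 13.48 kHz, 16.92 kHz, 21.08 kHz.

5.88 kHz, 9.32 kHz, 13.48 kHz, 16.92 kHz, 21.08 kHz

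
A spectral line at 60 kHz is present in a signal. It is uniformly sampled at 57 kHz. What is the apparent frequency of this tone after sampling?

60 kHz mod fs = 3 kHz.
3 kHz ≤ fs/2 = 28.5 kHz, appears at 3 kHz.

3 kHz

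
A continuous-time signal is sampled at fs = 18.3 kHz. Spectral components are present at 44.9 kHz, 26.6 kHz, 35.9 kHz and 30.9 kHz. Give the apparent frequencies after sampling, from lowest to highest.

fs/2 = 9.15 kHz.
44.9 kHz mod fs = 8.3 kHz.
8.3 kHz ≤ fs/2 = 9.15 kHz, appears at 8.3 kHz.
26.6 kHz mod fs = 8.3 kHz.
8.3 kHz ≤ fs/2 = 9.15 kHz, appears at 8.3 kHz.
35.9 kHz mod fs = 17.6 kHz.
17.6 kHz > fs/2 = 9.15 kHz, folds to fs − 17.6 kHz = 0.7 kHz.
30.9 kHz mod fs = 12.6 kHz.
12.6 kHz > fs/2 = 9.15 kHz, folds to fs − 12.6 kHz = 5.7 kHz.
Distinct values: {0.7 kHz, 5.7 kHz, 8.3 kHz}.

0.7 kHz, 5.7 kHz, 8.3 kHz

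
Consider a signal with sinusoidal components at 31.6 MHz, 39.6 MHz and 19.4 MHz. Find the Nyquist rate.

Highest-frequency component: 39.6 MHz.
Nyquist rate = 2 × 39.6 MHz = 79.2 MHz.

79.2 MHz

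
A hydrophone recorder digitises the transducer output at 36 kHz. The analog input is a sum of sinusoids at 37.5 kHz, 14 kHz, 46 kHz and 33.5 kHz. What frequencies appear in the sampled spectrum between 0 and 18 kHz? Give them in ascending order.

fs/2 = 18 kHz.
37.5 kHz mod fs = 1.5 kHz.
1.5 kHz ≤ fs/2 = 18 kHz, appears at 1.5 kHz.
14 kHz ≤ fs/2 = 18 kHz, passes unchanged.
46 kHz mod fs = 10 kHz.
10 kHz ≤ fs/2 = 18 kHz, appears at 10 kHz.
33.5 kHz > fs/2 = 18 kHz, folds to fs − 33.5 kHz = 2.5 kHz.
Distinct values: {1.5 kHz, 2.5 kHz, 10 kHz, 14 kHz}.

1.5 kHz, 2.5 kHz, 10 kHz, 14 kHz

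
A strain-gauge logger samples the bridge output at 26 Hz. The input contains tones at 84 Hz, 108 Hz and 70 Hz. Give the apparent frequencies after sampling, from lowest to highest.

fs/2 = 13 Hz.
84 Hz mod fs = 6 Hz.
6 Hz ≤ fs/2 = 13 Hz, appears at 6 Hz.
108 Hz mod fs = 4 Hz.
4 Hz ≤ fs/2 = 13 Hz, appears at 4 Hz.
70 Hz mod fs = 18 Hz.
18 Hz > fs/2 = 13 Hz, folds to fs − 18 Hz = 8 Hz.
Distinct values: {4 Hz, 6 Hz, 8 Hz}.

4 Hz, 6 Hz, 8 Hz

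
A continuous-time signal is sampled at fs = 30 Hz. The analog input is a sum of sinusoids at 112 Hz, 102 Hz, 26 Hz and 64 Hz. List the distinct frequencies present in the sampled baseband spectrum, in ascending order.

4 Hz, 8 Hz, 12 Hz

fs/2 = 15 Hz.
112 Hz mod fs = 22 Hz.
22 Hz > fs/2 = 15 Hz, folds to fs − 22 Hz = 8 Hz.
102 Hz mod fs = 12 Hz.
12 Hz ≤ fs/2 = 15 Hz, appears at 12 Hz.
26 Hz > fs/2 = 15 Hz, folds to fs − 26 Hz = 4 Hz.
64 Hz mod fs = 4 Hz.
4 Hz ≤ fs/2 = 15 Hz, appears at 4 Hz.
Distinct values: {4 Hz, 8 Hz, 12 Hz}.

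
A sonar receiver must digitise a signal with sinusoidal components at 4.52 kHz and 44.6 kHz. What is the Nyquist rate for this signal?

89.2 kHz

Highest-frequency component: 44.6 kHz.
Nyquist rate = 2 × 44.6 kHz = 89.2 kHz.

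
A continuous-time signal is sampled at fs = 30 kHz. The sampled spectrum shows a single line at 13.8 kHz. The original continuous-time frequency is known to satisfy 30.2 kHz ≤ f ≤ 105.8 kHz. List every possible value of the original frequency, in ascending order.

43.8 kHz, 46.2 kHz, 73.8 kHz, 76.2 kHz, 103.8 kHz

Frequencies that alias to 13.8 kHz are k·fs ± 13.8 kHz for integer k ≥ 0.
k=0: 13.8 kHz.
k=1: 16.2 kHz, 43.8 kHz.
k=2: 46.2 kHz, 73.8 kHz.
k=3: 76.2 kHz, 103.8 kHz.
k=4: 106.2 kHz, 133.8 kHz.
Within [30.2 kHz, 105.8 kHz]: 43.8 kHz, 46.2 kHz, 73.8 kHz, 76.2 kHz, 103.8 kHz.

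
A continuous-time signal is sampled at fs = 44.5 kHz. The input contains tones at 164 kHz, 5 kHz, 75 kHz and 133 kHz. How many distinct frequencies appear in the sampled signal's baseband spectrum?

fs/2 = 22.25 kHz.
164 kHz mod fs = 30.5 kHz.
30.5 kHz > fs/2 = 22.25 kHz, folds to fs − 30.5 kHz = 14 kHz.
5 kHz ≤ fs/2 = 22.25 kHz, passes unchanged.
75 kHz mod fs = 30.5 kHz.
30.5 kHz > fs/2 = 22.25 kHz, folds to fs − 30.5 kHz = 14 kHz.
133 kHz mod fs = 44 kHz.
44 kHz > fs/2 = 22.25 kHz, folds to fs − 44 kHz = 0.5 kHz.
Distinct values: {0.5 kHz, 5 kHz, 14 kHz} → 3.

3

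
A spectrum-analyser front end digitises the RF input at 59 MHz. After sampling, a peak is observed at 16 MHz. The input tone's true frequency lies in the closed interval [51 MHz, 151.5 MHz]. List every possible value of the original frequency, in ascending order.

Frequencies that alias to 16 MHz are k·fs ± 16 MHz for integer k ≥ 0.
k=0: 16 MHz.
k=1: 43 MHz, 75 MHz.
k=2: 102 MHz, 134 MHz.
k=3: 161 MHz, 193 MHz.
Within [51 MHz, 151.5 MHz]: 75 MHz, 102 MHz, 134 MHz.

75 MHz, 102 MHz, 134 MHz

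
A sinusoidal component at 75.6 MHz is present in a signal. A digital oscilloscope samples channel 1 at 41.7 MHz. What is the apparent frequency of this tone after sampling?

7.8 MHz

75.6 MHz mod fs = 33.9 MHz.
33.9 MHz > fs/2 = 20.85 MHz, folds to fs − 33.9 MHz = 7.8 MHz.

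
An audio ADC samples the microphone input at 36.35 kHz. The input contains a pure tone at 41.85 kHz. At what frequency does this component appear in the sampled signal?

5.5 kHz

41.85 kHz mod fs = 5.5 kHz.
5.5 kHz ≤ fs/2 = 18.175 kHz, appears at 5.5 kHz.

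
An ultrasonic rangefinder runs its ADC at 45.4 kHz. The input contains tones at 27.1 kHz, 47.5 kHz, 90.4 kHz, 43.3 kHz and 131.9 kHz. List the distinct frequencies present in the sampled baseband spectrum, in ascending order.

fs/2 = 22.7 kHz.
27.1 kHz > fs/2 = 22.7 kHz, folds to fs − 27.1 kHz = 18.3 kHz.
47.5 kHz mod fs = 2.1 kHz.
2.1 kHz ≤ fs/2 = 22.7 kHz, appears at 2.1 kHz.
90.4 kHz mod fs = 45 kHz.
45 kHz > fs/2 = 22.7 kHz, folds to fs − 45 kHz = 0.4 kHz.
43.3 kHz > fs/2 = 22.7 kHz, folds to fs − 43.3 kHz = 2.1 kHz.
131.9 kHz mod fs = 41.1 kHz.
41.1 kHz > fs/2 = 22.7 kHz, folds to fs − 41.1 kHz = 4.3 kHz.
Distinct values: {0.4 kHz, 2.1 kHz, 4.3 kHz, 18.3 kHz}.

0.4 kHz, 2.1 kHz, 4.3 kHz, 18.3 kHz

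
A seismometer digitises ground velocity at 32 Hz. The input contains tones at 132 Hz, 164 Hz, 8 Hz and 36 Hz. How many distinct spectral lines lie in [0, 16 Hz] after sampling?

2

fs/2 = 16 Hz.
132 Hz mod fs = 4 Hz.
4 Hz ≤ fs/2 = 16 Hz, appears at 4 Hz.
164 Hz mod fs = 4 Hz.
4 Hz ≤ fs/2 = 16 Hz, appears at 4 Hz.
8 Hz ≤ fs/2 = 16 Hz, passes unchanged.
36 Hz mod fs = 4 Hz.
4 Hz ≤ fs/2 = 16 Hz, appears at 4 Hz.
Distinct values: {4 Hz, 8 Hz} → 2.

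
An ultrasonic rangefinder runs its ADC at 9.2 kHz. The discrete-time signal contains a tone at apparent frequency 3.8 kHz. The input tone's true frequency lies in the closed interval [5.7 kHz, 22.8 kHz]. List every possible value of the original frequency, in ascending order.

Frequencies that alias to 3.8 kHz are k·fs ± 3.8 kHz for integer k ≥ 0.
k=0: 3.8 kHz.
k=1: 5.4 kHz, 13 kHz.
k=2: 14.6 kHz, 22.2 kHz.
k=3: 23.8 kHz, 31.4 kHz.
Within [5.7 kHz, 22.8 kHz]: 13 kHz, 14.6 kHz, 22.2 kHz.

13 kHz, 14.6 kHz, 22.2 kHz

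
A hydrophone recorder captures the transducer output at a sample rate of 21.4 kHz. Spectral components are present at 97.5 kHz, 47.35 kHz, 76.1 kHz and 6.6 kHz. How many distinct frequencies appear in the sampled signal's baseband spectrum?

fs/2 = 10.7 kHz.
97.5 kHz mod fs = 11.9 kHz.
11.9 kHz > fs/2 = 10.7 kHz, folds to fs − 11.9 kHz = 9.5 kHz.
47.35 kHz mod fs = 4.55 kHz.
4.55 kHz ≤ fs/2 = 10.7 kHz, appears at 4.55 kHz.
76.1 kHz mod fs = 11.9 kHz.
11.9 kHz > fs/2 = 10.7 kHz, folds to fs − 11.9 kHz = 9.5 kHz.
6.6 kHz ≤ fs/2 = 10.7 kHz, passes unchanged.
Distinct values: {4.55 kHz, 6.6 kHz, 9.5 kHz} → 3.

3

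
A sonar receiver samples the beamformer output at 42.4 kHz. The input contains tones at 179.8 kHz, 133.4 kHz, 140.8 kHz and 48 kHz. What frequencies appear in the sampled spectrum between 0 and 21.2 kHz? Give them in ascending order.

fs/2 = 21.2 kHz.
179.8 kHz mod fs = 10.2 kHz.
10.2 kHz ≤ fs/2 = 21.2 kHz, appears at 10.2 kHz.
133.4 kHz mod fs = 6.2 kHz.
6.2 kHz ≤ fs/2 = 21.2 kHz, appears at 6.2 kHz.
140.8 kHz mod fs = 13.6 kHz.
13.6 kHz ≤ fs/2 = 21.2 kHz, appears at 13.6 kHz.
48 kHz mod fs = 5.6 kHz.
5.6 kHz ≤ fs/2 = 21.2 kHz, appears at 5.6 kHz.
Distinct values: {5.6 kHz, 6.2 kHz, 10.2 kHz, 13.6 kHz}.

5.6 kHz, 6.2 kHz, 10.2 kHz, 13.6 kHz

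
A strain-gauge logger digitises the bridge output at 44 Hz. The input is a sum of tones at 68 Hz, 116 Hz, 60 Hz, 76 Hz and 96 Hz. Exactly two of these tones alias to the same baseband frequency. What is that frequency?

16 Hz

fs/2 = 22 Hz.
68 Hz mod fs = 24 Hz.
24 Hz > fs/2 = 22 Hz, folds to fs − 24 Hz = 20 Hz.
116 Hz mod fs = 28 Hz.
28 Hz > fs/2 = 22 Hz, folds to fs − 28 Hz = 16 Hz.
60 Hz mod fs = 16 Hz.
16 Hz ≤ fs/2 = 22 Hz, appears at 16 Hz.
76 Hz mod fs = 32 Hz.
32 Hz > fs/2 = 22 Hz, folds to fs − 32 Hz = 12 Hz.
96 Hz mod fs = 8 Hz.
8 Hz ≤ fs/2 = 22 Hz, appears at 8 Hz.
60 Hz and 116 Hz both map to 16 Hz.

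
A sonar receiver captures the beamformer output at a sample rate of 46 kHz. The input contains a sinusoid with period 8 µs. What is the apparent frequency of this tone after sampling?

T = 8 µs → f = 1/T = 125 kHz.
125 kHz mod fs = 33 kHz.
33 kHz > fs/2 = 23 kHz, folds to fs − 33 kHz = 13 kHz.

13 kHz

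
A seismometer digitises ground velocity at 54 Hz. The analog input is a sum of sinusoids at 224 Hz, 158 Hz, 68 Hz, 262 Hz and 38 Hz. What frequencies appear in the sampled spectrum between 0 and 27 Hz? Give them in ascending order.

4 Hz, 8 Hz, 14 Hz, 16 Hz

fs/2 = 27 Hz.
224 Hz mod fs = 8 Hz.
8 Hz ≤ fs/2 = 27 Hz, appears at 8 Hz.
158 Hz mod fs = 50 Hz.
50 Hz > fs/2 = 27 Hz, folds to fs − 50 Hz = 4 Hz.
68 Hz mod fs = 14 Hz.
14 Hz ≤ fs/2 = 27 Hz, appears at 14 Hz.
262 Hz mod fs = 46 Hz.
46 Hz > fs/2 = 27 Hz, folds to fs − 46 Hz = 8 Hz.
38 Hz > fs/2 = 27 Hz, folds to fs − 38 Hz = 16 Hz.
Distinct values: {4 Hz, 8 Hz, 14 Hz, 16 Hz}.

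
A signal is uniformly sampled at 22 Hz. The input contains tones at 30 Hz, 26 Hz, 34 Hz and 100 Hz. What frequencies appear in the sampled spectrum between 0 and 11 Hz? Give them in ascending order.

4 Hz, 8 Hz, 10 Hz

fs/2 = 11 Hz.
30 Hz mod fs = 8 Hz.
8 Hz ≤ fs/2 = 11 Hz, appears at 8 Hz.
26 Hz mod fs = 4 Hz.
4 Hz ≤ fs/2 = 11 Hz, appears at 4 Hz.
34 Hz mod fs = 12 Hz.
12 Hz > fs/2 = 11 Hz, folds to fs − 12 Hz = 10 Hz.
100 Hz mod fs = 12 Hz.
12 Hz > fs/2 = 11 Hz, folds to fs − 12 Hz = 10 Hz.
Distinct values: {4 Hz, 8 Hz, 10 Hz}.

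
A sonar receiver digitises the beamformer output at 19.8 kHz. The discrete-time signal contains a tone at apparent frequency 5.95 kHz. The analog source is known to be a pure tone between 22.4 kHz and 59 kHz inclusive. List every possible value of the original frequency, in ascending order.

Frequencies that alias to 5.95 kHz are k·fs ± 5.95 kHz for integer k ≥ 0.
k=0: 5.95 kHz.
k=1: 13.85 kHz, 25.75 kHz.
k=2: 33.65 kHz, 45.55 kHz.
k=3: 53.45 kHz, 65.35 kHz.
k=4: 73.25 kHz, 85.15 kHz.
Within [22.4 kHz, 59 kHz]: 25.75 kHz, 33.65 kHz, 45.55 kHz, 53.45 kHz.

25.75 kHz, 33.65 kHz, 45.55 kHz, 53.45 kHz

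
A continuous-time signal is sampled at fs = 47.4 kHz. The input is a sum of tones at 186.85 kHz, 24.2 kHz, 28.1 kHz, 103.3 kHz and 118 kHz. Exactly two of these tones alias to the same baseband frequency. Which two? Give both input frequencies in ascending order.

24.2 kHz, 118 kHz

fs/2 = 23.7 kHz.
186.85 kHz mod fs = 44.65 kHz.
44.65 kHz > fs/2 = 23.7 kHz, folds to fs − 44.65 kHz = 2.75 kHz.
24.2 kHz > fs/2 = 23.7 kHz, folds to fs − 24.2 kHz = 23.2 kHz.
28.1 kHz > fs/2 = 23.7 kHz, folds to fs − 28.1 kHz = 19.3 kHz.
103.3 kHz mod fs = 8.5 kHz.
8.5 kHz ≤ fs/2 = 23.7 kHz, appears at 8.5 kHz.
118 kHz mod fs = 23.2 kHz.
23.2 kHz ≤ fs/2 = 23.7 kHz, appears at 23.2 kHz.
24.2 kHz and 118 kHz both map to 23.2 kHz.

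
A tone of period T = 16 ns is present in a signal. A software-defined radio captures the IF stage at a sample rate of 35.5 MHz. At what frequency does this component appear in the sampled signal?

T = 16 ns → f = 1/T = 62.5 MHz.
62.5 MHz mod fs = 27 MHz.
27 MHz > fs/2 = 17.75 MHz, folds to fs − 27 MHz = 8.5 MHz.

8.5 MHz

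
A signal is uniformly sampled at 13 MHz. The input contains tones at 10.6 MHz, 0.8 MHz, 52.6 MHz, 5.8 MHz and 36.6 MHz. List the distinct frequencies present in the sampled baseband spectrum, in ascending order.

0.6 MHz, 0.8 MHz, 2.4 MHz, 5.8 MHz

fs/2 = 6.5 MHz.
10.6 MHz > fs/2 = 6.5 MHz, folds to fs − 10.6 MHz = 2.4 MHz.
0.8 MHz ≤ fs/2 = 6.5 MHz, passes unchanged.
52.6 MHz mod fs = 0.6 MHz.
0.6 MHz ≤ fs/2 = 6.5 MHz, appears at 0.6 MHz.
5.8 MHz ≤ fs/2 = 6.5 MHz, passes unchanged.
36.6 MHz mod fs = 10.6 MHz.
10.6 MHz > fs/2 = 6.5 MHz, folds to fs − 10.6 MHz = 2.4 MHz.
Distinct values: {0.6 MHz, 0.8 MHz, 2.4 MHz, 5.8 MHz}.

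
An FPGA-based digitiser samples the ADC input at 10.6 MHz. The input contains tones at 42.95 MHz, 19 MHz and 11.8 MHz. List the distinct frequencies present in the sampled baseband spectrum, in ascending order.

fs/2 = 5.3 MHz.
42.95 MHz mod fs = 0.55 MHz.
0.55 MHz ≤ fs/2 = 5.3 MHz, appears at 0.55 MHz.
19 MHz mod fs = 8.4 MHz.
8.4 MHz > fs/2 = 5.3 MHz, folds to fs − 8.4 MHz = 2.2 MHz.
11.8 MHz mod fs = 1.2 MHz.
1.2 MHz ≤ fs/2 = 5.3 MHz, appears at 1.2 MHz.
Distinct values: {0.55 MHz, 1.2 MHz, 2.2 MHz}.

0.55 MHz, 1.2 MHz, 2.2 MHz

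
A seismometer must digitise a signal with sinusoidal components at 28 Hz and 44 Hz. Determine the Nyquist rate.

88 Hz

Highest-frequency component: 44 Hz.
Nyquist rate = 2 × 44 Hz = 88 Hz.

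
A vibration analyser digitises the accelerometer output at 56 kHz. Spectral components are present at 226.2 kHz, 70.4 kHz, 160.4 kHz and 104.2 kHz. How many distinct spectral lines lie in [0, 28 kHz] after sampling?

4

fs/2 = 28 kHz.
226.2 kHz mod fs = 2.2 kHz.
2.2 kHz ≤ fs/2 = 28 kHz, appears at 2.2 kHz.
70.4 kHz mod fs = 14.4 kHz.
14.4 kHz ≤ fs/2 = 28 kHz, appears at 14.4 kHz.
160.4 kHz mod fs = 48.4 kHz.
48.4 kHz > fs/2 = 28 kHz, folds to fs − 48.4 kHz = 7.6 kHz.
104.2 kHz mod fs = 48.2 kHz.
48.2 kHz > fs/2 = 28 kHz, folds to fs − 48.2 kHz = 7.8 kHz.
Distinct values: {2.2 kHz, 7.6 kHz, 7.8 kHz, 14.4 kHz} → 4.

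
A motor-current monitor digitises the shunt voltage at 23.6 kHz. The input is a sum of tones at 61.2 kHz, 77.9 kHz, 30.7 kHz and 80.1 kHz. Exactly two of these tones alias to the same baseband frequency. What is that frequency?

7.1 kHz

fs/2 = 11.8 kHz.
61.2 kHz mod fs = 14 kHz.
14 kHz > fs/2 = 11.8 kHz, folds to fs − 14 kHz = 9.6 kHz.
77.9 kHz mod fs = 7.1 kHz.
7.1 kHz ≤ fs/2 = 11.8 kHz, appears at 7.1 kHz.
30.7 kHz mod fs = 7.1 kHz.
7.1 kHz ≤ fs/2 = 11.8 kHz, appears at 7.1 kHz.
80.1 kHz mod fs = 9.3 kHz.
9.3 kHz ≤ fs/2 = 11.8 kHz, appears at 9.3 kHz.
30.7 kHz and 77.9 kHz both map to 7.1 kHz.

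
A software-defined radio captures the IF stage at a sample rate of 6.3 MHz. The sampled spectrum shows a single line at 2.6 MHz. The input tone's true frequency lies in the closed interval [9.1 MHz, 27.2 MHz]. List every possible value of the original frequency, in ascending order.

Frequencies that alias to 2.6 MHz are k·fs ± 2.6 MHz for integer k ≥ 0.
k=0: 2.6 MHz.
k=1: 3.7 MHz, 8.9 MHz.
k=2: 10 MHz, 15.2 MHz.
k=3: 16.3 MHz, 21.5 MHz.
k=4: 22.6 MHz, 27.8 MHz.
k=5: 28.9 MHz, 34.1 MHz.
Within [9.1 MHz, 27.2 MHz]: 10 MHz, 15.2 MHz, 16.3 MHz, 21.5 MHz, 22.6 MHz.

10 MHz, 15.2 MHz, 16.3 MHz, 21.5 MHz, 22.6 MHz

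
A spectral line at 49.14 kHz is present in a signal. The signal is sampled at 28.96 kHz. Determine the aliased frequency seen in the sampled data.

8.78 kHz

49.14 kHz mod fs = 20.18 kHz.
20.18 kHz > fs/2 = 14.48 kHz, folds to fs − 20.18 kHz = 8.78 kHz.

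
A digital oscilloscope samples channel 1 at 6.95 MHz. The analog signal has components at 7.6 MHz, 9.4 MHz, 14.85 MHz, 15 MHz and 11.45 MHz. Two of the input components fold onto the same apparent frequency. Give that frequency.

2.45 MHz

fs/2 = 3.475 MHz.
7.6 MHz mod fs = 0.65 MHz.
0.65 MHz ≤ fs/2 = 3.475 MHz, appears at 0.65 MHz.
9.4 MHz mod fs = 2.45 MHz.
2.45 MHz ≤ fs/2 = 3.475 MHz, appears at 2.45 MHz.
14.85 MHz mod fs = 0.95 MHz.
0.95 MHz ≤ fs/2 = 3.475 MHz, appears at 0.95 MHz.
15 MHz mod fs = 1.1 MHz.
1.1 MHz ≤ fs/2 = 3.475 MHz, appears at 1.1 MHz.
11.45 MHz mod fs = 4.5 MHz.
4.5 MHz > fs/2 = 3.475 MHz, folds to fs − 4.5 MHz = 2.45 MHz.
9.4 MHz and 11.45 MHz both map to 2.45 MHz.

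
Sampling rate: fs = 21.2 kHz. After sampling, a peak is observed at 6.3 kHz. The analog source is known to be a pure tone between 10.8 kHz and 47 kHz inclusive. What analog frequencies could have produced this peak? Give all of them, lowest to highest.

14.9 kHz, 27.5 kHz, 36.1 kHz

Frequencies that alias to 6.3 kHz are k·fs ± 6.3 kHz for integer k ≥ 0.
k=0: 6.3 kHz.
k=1: 14.9 kHz, 27.5 kHz.
k=2: 36.1 kHz, 48.7 kHz.
k=3: 57.3 kHz, 69.9 kHz.
Within [10.8 kHz, 47 kHz]: 14.9 kHz, 27.5 kHz, 36.1 kHz.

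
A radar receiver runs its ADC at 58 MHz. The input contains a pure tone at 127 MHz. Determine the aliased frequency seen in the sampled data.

11 MHz

127 MHz mod fs = 11 MHz.
11 MHz ≤ fs/2 = 29 MHz, appears at 11 MHz.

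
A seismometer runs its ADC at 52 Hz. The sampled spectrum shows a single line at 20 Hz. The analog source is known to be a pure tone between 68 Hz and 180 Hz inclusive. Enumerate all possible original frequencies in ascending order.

72 Hz, 84 Hz, 124 Hz, 136 Hz, 176 Hz

Frequencies that alias to 20 Hz are k·fs ± 20 Hz for integer k ≥ 0.
k=0: 20 Hz.
k=1: 32 Hz, 72 Hz.
k=2: 84 Hz, 124 Hz.
k=3: 136 Hz, 176 Hz.
k=4: 188 Hz, 228 Hz.
Within [68 Hz, 180 Hz]: 72 Hz, 84 Hz, 124 Hz, 136 Hz, 176 Hz.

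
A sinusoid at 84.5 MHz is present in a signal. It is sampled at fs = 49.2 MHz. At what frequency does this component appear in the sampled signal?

84.5 MHz mod fs = 35.3 MHz.
35.3 MHz > fs/2 = 24.6 MHz, folds to fs − 35.3 MHz = 13.9 MHz.

13.9 MHz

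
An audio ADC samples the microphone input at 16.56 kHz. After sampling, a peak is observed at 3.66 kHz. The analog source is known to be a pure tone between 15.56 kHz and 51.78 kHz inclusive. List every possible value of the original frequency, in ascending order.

Frequencies that alias to 3.66 kHz are k·fs ± 3.66 kHz for integer k ≥ 0.
k=0: 3.66 kHz.
k=1: 12.9 kHz, 20.22 kHz.
k=2: 29.46 kHz, 36.78 kHz.
k=3: 46.02 kHz, 53.34 kHz.
k=4: 62.58 kHz, 69.9 kHz.
Within [15.56 kHz, 51.78 kHz]: 20.22 kHz, 29.46 kHz, 36.78 kHz, 46.02 kHz.

20.22 kHz, 29.46 kHz, 36.78 kHz, 46.02 kHz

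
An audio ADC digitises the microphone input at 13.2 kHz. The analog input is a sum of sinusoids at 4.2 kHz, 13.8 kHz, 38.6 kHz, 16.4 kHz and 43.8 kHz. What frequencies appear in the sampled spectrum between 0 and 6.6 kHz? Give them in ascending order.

0.6 kHz, 1 kHz, 3.2 kHz, 4.2 kHz

fs/2 = 6.6 kHz.
4.2 kHz ≤ fs/2 = 6.6 kHz, passes unchanged.
13.8 kHz mod fs = 0.6 kHz.
0.6 kHz ≤ fs/2 = 6.6 kHz, appears at 0.6 kHz.
38.6 kHz mod fs = 12.2 kHz.
12.2 kHz > fs/2 = 6.6 kHz, folds to fs − 12.2 kHz = 1 kHz.
16.4 kHz mod fs = 3.2 kHz.
3.2 kHz ≤ fs/2 = 6.6 kHz, appears at 3.2 kHz.
43.8 kHz mod fs = 4.2 kHz.
4.2 kHz ≤ fs/2 = 6.6 kHz, appears at 4.2 kHz.
Distinct values: {0.6 kHz, 1 kHz, 3.2 kHz, 4.2 kHz}.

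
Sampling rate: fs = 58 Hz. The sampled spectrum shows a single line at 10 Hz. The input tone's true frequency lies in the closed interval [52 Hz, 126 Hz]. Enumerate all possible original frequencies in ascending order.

Frequencies that alias to 10 Hz are k·fs ± 10 Hz for integer k ≥ 0.
k=0: 10 Hz.
k=1: 48 Hz, 68 Hz.
k=2: 106 Hz, 126 Hz.
k=3: 164 Hz, 184 Hz.
Within [52 Hz, 126 Hz]: 68 Hz, 106 Hz, 126 Hz.

68 Hz, 106 Hz, 126 Hz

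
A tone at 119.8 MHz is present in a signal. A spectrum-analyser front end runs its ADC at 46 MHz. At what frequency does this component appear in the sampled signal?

18.2 MHz

119.8 MHz mod fs = 27.8 MHz.
27.8 MHz > fs/2 = 23 MHz, folds to fs − 27.8 MHz = 18.2 MHz.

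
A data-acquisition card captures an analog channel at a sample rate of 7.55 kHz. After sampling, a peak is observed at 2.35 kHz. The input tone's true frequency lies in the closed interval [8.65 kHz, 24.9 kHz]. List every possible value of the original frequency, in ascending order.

Frequencies that alias to 2.35 kHz are k·fs ± 2.35 kHz for integer k ≥ 0.
k=0: 2.35 kHz.
k=1: 5.2 kHz, 9.9 kHz.
k=2: 12.75 kHz, 17.45 kHz.
k=3: 20.3 kHz, 25 kHz.
k=4: 27.85 kHz, 32.55 kHz.
Within [8.65 kHz, 24.9 kHz]: 9.9 kHz, 12.75 kHz, 17.45 kHz, 20.3 kHz.

9.9 kHz, 12.75 kHz, 17.45 kHz, 20.3 kHz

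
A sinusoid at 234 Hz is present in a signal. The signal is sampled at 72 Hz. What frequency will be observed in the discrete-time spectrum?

234 Hz mod fs = 18 Hz.
18 Hz ≤ fs/2 = 36 Hz, appears at 18 Hz.

18 Hz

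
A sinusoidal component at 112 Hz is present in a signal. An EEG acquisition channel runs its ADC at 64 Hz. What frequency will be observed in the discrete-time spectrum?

112 Hz mod fs = 48 Hz.
48 Hz > fs/2 = 32 Hz, folds to fs − 48 Hz = 16 Hz.

16 Hz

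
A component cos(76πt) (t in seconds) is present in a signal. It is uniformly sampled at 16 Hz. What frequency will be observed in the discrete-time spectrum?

ω = 76π rad/s → f = ω/(2π) = 38 Hz.
38 Hz mod fs = 6 Hz.
6 Hz ≤ fs/2 = 8 Hz, appears at 6 Hz.

6 Hz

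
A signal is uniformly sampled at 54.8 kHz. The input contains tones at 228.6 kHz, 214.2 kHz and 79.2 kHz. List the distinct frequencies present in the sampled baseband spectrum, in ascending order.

5 kHz, 9.4 kHz, 24.4 kHz

fs/2 = 27.4 kHz.
228.6 kHz mod fs = 9.4 kHz.
9.4 kHz ≤ fs/2 = 27.4 kHz, appears at 9.4 kHz.
214.2 kHz mod fs = 49.8 kHz.
49.8 kHz > fs/2 = 27.4 kHz, folds to fs − 49.8 kHz = 5 kHz.
79.2 kHz mod fs = 24.4 kHz.
24.4 kHz ≤ fs/2 = 27.4 kHz, appears at 24.4 kHz.
Distinct values: {5 kHz, 9.4 kHz, 24.4 kHz}.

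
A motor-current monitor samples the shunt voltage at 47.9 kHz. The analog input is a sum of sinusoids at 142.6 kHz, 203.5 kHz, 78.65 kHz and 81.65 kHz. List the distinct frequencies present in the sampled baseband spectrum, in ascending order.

1.1 kHz, 11.9 kHz, 14.15 kHz, 17.15 kHz

fs/2 = 23.95 kHz.
142.6 kHz mod fs = 46.8 kHz.
46.8 kHz > fs/2 = 23.95 kHz, folds to fs − 46.8 kHz = 1.1 kHz.
203.5 kHz mod fs = 11.9 kHz.
11.9 kHz ≤ fs/2 = 23.95 kHz, appears at 11.9 kHz.
78.65 kHz mod fs = 30.75 kHz.
30.75 kHz > fs/2 = 23.95 kHz, folds to fs − 30.75 kHz = 17.15 kHz.
81.65 kHz mod fs = 33.75 kHz.
33.75 kHz > fs/2 = 23.95 kHz, folds to fs − 33.75 kHz = 14.15 kHz.
Distinct values: {1.1 kHz, 11.9 kHz, 14.15 kHz, 17.15 kHz}.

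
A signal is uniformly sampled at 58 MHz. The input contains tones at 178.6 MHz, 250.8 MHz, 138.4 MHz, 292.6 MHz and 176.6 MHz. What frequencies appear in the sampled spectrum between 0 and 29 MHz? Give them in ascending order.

2.6 MHz, 4.6 MHz, 18.8 MHz, 22.4 MHz

fs/2 = 29 MHz.
178.6 MHz mod fs = 4.6 MHz.
4.6 MHz ≤ fs/2 = 29 MHz, appears at 4.6 MHz.
250.8 MHz mod fs = 18.8 MHz.
18.8 MHz ≤ fs/2 = 29 MHz, appears at 18.8 MHz.
138.4 MHz mod fs = 22.4 MHz.
22.4 MHz ≤ fs/2 = 29 MHz, appears at 22.4 MHz.
292.6 MHz mod fs = 2.6 MHz.
2.6 MHz ≤ fs/2 = 29 MHz, appears at 2.6 MHz.
176.6 MHz mod fs = 2.6 MHz.
2.6 MHz ≤ fs/2 = 29 MHz, appears at 2.6 MHz.
Distinct values: {2.6 MHz, 4.6 MHz, 18.8 MHz, 22.4 MHz}.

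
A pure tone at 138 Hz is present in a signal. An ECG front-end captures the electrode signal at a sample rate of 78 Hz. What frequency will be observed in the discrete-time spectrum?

18 Hz

138 Hz mod fs = 60 Hz.
60 Hz > fs/2 = 39 Hz, folds to fs − 60 Hz = 18 Hz.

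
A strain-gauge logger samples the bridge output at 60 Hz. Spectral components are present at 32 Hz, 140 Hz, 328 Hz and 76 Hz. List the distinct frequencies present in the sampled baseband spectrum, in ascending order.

16 Hz, 20 Hz, 28 Hz

fs/2 = 30 Hz.
32 Hz > fs/2 = 30 Hz, folds to fs − 32 Hz = 28 Hz.
140 Hz mod fs = 20 Hz.
20 Hz ≤ fs/2 = 30 Hz, appears at 20 Hz.
328 Hz mod fs = 28 Hz.
28 Hz ≤ fs/2 = 30 Hz, appears at 28 Hz.
76 Hz mod fs = 16 Hz.
16 Hz ≤ fs/2 = 30 Hz, appears at 16 Hz.
Distinct values: {16 Hz, 20 Hz, 28 Hz}.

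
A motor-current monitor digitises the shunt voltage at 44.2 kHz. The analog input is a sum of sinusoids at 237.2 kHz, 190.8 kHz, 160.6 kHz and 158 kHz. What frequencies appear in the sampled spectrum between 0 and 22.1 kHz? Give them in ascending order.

14 kHz, 16.2 kHz, 18.8 kHz

fs/2 = 22.1 kHz.
237.2 kHz mod fs = 16.2 kHz.
16.2 kHz ≤ fs/2 = 22.1 kHz, appears at 16.2 kHz.
190.8 kHz mod fs = 14 kHz.
14 kHz ≤ fs/2 = 22.1 kHz, appears at 14 kHz.
160.6 kHz mod fs = 28 kHz.
28 kHz > fs/2 = 22.1 kHz, folds to fs − 28 kHz = 16.2 kHz.
158 kHz mod fs = 25.4 kHz.
25.4 kHz > fs/2 = 22.1 kHz, folds to fs − 25.4 kHz = 18.8 kHz.
Distinct values: {14 kHz, 16.2 kHz, 18.8 kHz}.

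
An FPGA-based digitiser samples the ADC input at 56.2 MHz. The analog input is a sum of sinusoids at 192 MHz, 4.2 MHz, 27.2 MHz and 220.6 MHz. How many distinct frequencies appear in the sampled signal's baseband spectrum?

3

fs/2 = 28.1 MHz.
192 MHz mod fs = 23.4 MHz.
23.4 MHz ≤ fs/2 = 28.1 MHz, appears at 23.4 MHz.
4.2 MHz ≤ fs/2 = 28.1 MHz, passes unchanged.
27.2 MHz ≤ fs/2 = 28.1 MHz, passes unchanged.
220.6 MHz mod fs = 52 MHz.
52 MHz > fs/2 = 28.1 MHz, folds to fs − 52 MHz = 4.2 MHz.
Distinct values: {4.2 MHz, 23.4 MHz, 27.2 MHz} → 3.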